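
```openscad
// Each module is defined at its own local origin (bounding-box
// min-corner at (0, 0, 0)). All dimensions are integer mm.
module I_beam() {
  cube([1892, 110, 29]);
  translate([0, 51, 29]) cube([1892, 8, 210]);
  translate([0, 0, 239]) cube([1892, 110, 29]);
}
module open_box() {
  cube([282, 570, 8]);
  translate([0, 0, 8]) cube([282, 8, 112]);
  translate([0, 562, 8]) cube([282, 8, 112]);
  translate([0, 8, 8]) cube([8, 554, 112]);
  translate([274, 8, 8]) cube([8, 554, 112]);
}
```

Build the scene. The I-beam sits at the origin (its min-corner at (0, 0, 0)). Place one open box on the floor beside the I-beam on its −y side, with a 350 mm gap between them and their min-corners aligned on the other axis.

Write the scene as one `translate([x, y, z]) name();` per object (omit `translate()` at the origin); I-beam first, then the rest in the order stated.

I_beam();
translate([0, -920, 0]) open_box();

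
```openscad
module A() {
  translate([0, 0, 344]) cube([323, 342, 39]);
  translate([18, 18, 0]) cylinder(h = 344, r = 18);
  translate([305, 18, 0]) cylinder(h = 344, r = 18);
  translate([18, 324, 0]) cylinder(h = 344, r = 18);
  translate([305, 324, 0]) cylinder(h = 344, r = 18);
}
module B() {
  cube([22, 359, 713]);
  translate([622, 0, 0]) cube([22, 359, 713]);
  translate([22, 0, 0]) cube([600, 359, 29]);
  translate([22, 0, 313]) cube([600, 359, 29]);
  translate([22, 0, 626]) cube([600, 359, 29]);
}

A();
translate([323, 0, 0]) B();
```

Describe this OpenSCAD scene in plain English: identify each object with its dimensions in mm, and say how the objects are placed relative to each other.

A is a simple wooden stool: a rectangular seat 323 mm (x) by 342 mm (y), 39 mm thick, top face at z = 383 mm, on four round legs, each 36 mm in diameter. The legs rest on z = 0, each leg's axis is inset half a diameter from the nearest pair of seat edges (so the leg's bounding box is flush with the corner).

B is an open bookshelf. Two side panels, each 22 mm thick, 359 mm deep and 713 mm tall, stand 644 mm apart (outside-to-outside). Between them sit 3 shelves, each 29 mm thick and 359 mm deep, spanning the full gap between the sides. The bottom shelf rests on the floor (its underside at z = 0) and the clear gap between one shelf's top and the next shelf's underside is 284 mm.

The bookshelf is against the stool's +x side, with their −y faces flush.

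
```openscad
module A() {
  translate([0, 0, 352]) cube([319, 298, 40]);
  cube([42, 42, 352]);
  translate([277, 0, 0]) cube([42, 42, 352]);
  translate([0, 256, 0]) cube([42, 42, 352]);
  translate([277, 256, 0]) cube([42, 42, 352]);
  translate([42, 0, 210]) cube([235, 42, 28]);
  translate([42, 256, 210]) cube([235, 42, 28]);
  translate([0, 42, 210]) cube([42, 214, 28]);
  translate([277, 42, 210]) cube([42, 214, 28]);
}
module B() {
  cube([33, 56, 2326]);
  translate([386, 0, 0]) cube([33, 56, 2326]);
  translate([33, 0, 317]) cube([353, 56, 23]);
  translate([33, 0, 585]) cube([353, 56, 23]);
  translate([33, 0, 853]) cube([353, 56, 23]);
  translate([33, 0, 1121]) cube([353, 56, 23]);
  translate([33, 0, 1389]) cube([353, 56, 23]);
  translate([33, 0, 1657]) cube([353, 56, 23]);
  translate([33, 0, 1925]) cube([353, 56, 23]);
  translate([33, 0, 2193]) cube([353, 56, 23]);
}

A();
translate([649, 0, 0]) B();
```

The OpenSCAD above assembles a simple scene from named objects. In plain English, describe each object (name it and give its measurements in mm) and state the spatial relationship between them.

A is a four-legged stool. The seat is a 319×298×40 mm slab whose top surface is at z = 392 mm; four square legs, each 42×42 mm in cross-section, run from the floor (z = 0) to the underside of the seat, each flush with a corner of the seat. Four stretchers, 42 mm wide and 28 mm tall, connect adjacent legs with their undersides at z = 210 mm, each running between the inner faces of the legs it joins and aligned with the legs' outer faces on the other axis.

B is a straight ladder. Two 33×56 mm vertical rails, 2326 mm tall, stand 419 mm apart (outside-to-outside) with their front faces coplanar on the −y side. 8 rungs, each 56 mm deep and 23 mm tall, span between the inner faces of the rails, front faces flush with the rails. The lowest rung's underside is at z = 317 mm and rungs are spaced 268 mm apart (underside to underside).

The ladder is on the floor beside the stool on its +x side.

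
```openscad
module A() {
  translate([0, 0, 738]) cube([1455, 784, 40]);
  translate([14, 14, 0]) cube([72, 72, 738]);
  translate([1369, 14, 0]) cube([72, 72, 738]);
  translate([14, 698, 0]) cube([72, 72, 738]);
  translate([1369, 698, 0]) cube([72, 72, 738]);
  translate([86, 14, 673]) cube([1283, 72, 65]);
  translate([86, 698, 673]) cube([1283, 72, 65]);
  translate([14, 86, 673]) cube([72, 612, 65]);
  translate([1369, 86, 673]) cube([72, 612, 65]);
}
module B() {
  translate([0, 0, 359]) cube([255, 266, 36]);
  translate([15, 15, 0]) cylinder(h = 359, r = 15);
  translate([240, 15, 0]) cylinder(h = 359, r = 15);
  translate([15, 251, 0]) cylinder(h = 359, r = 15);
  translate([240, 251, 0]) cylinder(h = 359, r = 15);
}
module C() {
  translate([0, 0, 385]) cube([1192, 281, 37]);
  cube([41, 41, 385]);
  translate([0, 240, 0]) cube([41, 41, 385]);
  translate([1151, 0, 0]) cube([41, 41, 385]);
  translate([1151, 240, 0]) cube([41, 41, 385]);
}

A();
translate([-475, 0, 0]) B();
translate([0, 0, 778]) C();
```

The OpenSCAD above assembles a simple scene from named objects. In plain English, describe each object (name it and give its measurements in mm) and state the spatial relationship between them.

A is a table with a 1455×784 mm rectangular top, 40 mm thick, top surface at z = 778 mm, supported by four 72×72 mm square legs, each inset 14 mm from the nearest pair of top edges, running from the floor. Four apron rails, 72 mm thick and 65 mm tall, run between adjacent legs with their top edges flush with the underside of the top and their outer faces flush with the legs' outer faces.

B is a four-legged stool. The seat is 255×266 mm, 36 mm thick, top at z = 395 mm. It stands on four round legs, each 30 mm in diameter, from z = 0 to the seat underside, each leg's axis is inset half a diameter from the nearest pair of seat edges (so the leg's bounding box is flush with the corner).

C is a long wooden bench with a 1192 mm (x) × 281 mm (y) seat, 37 mm thick, its top surface 422 mm above the floor. Four 41 mm square legs at the seat corners, flush with the edges, run from z = 0 to the seat underside.

The stool is on the floor beside the table on its −x side. The bench is on top of the table.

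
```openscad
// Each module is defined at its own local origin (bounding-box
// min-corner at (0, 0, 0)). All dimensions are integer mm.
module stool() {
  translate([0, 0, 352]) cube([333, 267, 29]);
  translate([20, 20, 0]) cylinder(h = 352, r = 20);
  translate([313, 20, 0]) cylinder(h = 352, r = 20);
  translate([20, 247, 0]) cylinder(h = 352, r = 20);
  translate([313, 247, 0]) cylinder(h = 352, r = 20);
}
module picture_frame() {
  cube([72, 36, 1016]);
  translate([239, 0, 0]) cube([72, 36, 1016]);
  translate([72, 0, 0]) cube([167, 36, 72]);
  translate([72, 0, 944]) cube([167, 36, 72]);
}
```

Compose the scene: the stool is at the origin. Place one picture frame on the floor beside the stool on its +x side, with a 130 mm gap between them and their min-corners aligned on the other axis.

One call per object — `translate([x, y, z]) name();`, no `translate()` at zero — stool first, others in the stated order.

stool();
translate([463, 0, 0]) picture_frame();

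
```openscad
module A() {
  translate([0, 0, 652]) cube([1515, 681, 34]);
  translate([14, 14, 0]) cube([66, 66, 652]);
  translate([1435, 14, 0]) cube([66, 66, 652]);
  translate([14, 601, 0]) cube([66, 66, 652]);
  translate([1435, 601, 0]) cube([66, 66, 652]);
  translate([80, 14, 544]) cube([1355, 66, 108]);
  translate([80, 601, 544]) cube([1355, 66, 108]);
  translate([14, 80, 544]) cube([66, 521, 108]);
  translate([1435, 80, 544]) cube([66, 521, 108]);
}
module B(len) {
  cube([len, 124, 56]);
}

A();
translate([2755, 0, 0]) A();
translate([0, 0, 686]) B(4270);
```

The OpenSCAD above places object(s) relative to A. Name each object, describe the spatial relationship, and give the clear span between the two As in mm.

A is a table. B is a beam. A beam spans the tops of two tables. The clear span between the two tables is 1240 mm.

Second table starts at x = 2755; first ends at x = 1515; clear span = 2755 − 1515 = 1240 mm.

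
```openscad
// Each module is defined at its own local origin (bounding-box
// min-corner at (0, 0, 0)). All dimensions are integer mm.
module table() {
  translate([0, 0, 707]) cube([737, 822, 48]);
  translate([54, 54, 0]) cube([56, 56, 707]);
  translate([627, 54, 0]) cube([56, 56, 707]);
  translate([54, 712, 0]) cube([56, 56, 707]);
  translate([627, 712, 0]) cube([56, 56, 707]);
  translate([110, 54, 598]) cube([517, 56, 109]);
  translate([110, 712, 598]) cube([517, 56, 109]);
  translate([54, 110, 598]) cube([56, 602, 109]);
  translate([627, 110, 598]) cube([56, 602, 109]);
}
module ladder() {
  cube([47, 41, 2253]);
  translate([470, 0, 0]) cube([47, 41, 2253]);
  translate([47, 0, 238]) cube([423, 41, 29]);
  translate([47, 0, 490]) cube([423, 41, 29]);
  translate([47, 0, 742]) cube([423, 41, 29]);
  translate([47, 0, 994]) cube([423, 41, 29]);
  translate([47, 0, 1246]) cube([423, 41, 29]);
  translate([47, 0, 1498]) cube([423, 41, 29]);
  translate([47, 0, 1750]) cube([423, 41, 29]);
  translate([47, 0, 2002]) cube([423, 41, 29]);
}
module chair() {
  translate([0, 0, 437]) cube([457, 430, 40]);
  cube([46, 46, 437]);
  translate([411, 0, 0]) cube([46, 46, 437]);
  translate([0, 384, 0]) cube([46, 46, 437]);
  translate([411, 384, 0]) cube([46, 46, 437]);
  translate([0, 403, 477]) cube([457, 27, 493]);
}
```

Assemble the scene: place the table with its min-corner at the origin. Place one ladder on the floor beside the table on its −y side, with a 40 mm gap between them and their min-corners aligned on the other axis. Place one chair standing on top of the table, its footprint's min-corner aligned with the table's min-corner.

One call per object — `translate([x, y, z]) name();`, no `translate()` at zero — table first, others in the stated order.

table();
translate([0, -81, 0]) ladder();
translate([0, 0, 755]) chair();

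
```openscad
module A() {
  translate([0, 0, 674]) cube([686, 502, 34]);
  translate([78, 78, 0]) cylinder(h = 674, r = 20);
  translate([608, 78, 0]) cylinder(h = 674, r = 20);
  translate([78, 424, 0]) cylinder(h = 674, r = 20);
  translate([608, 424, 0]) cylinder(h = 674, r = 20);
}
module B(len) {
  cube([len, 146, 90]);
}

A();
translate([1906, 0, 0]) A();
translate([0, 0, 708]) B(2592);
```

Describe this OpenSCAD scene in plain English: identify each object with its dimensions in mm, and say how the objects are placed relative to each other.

A is a rectangular dining table. The top is 686×502×34 mm with its upper surface at z = 708 mm. It stands on four round legs of 40 mm diameter, each leg's bounding box inset 58 mm from the nearest pair of top edges, running from the floor to the underside of the top.

B is a rectangular beam 2592 mm long (x), 146 mm deep (y), 90 mm thick (z).

The beam spans the tops of two tables placed 1220 mm apart, resting at z = 708 mm.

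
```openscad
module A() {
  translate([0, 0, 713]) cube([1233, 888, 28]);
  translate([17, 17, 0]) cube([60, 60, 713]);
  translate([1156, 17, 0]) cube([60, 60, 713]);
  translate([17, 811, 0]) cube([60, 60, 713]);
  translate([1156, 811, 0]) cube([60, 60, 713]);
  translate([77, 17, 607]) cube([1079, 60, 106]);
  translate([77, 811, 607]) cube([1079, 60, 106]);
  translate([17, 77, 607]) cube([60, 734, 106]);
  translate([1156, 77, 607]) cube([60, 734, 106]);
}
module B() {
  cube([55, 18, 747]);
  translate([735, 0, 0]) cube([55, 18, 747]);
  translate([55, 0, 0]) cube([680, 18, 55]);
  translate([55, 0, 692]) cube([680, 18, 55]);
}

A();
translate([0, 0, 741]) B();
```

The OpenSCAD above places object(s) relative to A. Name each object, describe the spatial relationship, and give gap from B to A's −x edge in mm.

A is a table. B is a picture frame. The picture frame is on top of the table. The gap from the picture frame to the table's −x edge is 0 mm.

The picture frame's min-x is at 0; the table's min-x is 0; gap = 0 mm.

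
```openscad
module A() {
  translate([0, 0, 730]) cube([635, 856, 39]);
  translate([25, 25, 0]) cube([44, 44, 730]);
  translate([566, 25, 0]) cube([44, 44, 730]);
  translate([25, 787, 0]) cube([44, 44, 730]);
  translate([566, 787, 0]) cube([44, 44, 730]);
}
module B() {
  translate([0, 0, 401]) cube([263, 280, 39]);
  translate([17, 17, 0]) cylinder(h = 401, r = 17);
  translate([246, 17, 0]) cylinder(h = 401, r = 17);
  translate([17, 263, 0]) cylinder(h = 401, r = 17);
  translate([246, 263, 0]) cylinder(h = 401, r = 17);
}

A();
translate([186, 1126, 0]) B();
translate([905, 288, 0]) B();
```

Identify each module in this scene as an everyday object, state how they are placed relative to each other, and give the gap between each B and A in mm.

A is a table. B is a stool. Two stools sit around the table at the +y, +x sides. The gap between each stool and the table is 270 mm.

Each stool's nearest face is 270 mm from the table's bounding box.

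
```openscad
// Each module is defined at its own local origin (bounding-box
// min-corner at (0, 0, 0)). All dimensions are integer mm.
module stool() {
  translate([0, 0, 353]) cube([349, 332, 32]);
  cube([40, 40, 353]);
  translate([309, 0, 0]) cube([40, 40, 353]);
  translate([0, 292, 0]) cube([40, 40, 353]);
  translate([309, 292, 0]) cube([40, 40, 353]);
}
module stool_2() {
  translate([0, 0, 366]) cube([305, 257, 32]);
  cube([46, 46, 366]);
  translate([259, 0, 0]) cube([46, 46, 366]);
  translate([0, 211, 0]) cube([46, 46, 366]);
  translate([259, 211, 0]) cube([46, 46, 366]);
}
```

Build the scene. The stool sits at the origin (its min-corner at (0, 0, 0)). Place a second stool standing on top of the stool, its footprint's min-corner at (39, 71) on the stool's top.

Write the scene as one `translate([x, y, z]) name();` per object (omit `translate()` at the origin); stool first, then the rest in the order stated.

stool();
translate([39, 71, 385]) stool_2();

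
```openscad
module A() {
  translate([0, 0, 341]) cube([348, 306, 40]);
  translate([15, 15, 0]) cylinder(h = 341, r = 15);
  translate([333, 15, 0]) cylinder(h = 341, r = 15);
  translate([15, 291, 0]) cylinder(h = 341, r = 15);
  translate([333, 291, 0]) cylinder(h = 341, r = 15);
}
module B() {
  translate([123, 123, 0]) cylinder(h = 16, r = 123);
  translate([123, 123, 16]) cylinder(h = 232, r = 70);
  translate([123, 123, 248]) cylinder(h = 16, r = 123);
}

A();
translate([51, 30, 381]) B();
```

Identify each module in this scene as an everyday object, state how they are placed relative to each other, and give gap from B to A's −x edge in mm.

A is a stool. B is a spool. The spool is on top of the stool, centred. The gap from the spool to the stool's −x edge is 51 mm.

The spool's min-x is at 51; the stool's min-x is 0; gap = 51 mm.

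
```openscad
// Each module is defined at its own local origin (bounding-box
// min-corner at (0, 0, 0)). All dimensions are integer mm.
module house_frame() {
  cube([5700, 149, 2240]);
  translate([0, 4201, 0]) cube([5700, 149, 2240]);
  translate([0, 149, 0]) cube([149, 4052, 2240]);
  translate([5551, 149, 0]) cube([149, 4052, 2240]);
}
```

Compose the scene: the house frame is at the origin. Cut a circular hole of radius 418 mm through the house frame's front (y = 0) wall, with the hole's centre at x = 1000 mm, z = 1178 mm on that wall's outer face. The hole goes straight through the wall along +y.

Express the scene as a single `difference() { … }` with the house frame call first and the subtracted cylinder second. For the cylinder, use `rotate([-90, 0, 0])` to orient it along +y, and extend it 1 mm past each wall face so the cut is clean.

difference() {
  house_frame();
  translate([1000, -1, 1178]) rotate([-90, 0, 0]) cylinder(h = 151, r = 418);
}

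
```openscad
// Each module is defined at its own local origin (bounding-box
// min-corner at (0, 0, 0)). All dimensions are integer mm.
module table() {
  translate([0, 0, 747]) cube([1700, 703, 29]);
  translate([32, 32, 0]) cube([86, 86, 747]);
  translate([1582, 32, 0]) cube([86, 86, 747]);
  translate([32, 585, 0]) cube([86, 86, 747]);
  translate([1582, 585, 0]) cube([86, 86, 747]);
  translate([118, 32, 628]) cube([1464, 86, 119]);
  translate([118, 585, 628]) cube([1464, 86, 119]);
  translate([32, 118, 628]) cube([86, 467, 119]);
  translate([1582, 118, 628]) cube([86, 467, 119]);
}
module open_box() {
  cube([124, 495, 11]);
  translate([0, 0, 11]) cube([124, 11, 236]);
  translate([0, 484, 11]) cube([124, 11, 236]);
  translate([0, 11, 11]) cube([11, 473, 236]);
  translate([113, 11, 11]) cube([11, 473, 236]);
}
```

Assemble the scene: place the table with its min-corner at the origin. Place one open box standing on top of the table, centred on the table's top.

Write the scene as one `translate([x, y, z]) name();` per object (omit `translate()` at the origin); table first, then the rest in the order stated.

table();
translate([788, 104, 776]) open_box();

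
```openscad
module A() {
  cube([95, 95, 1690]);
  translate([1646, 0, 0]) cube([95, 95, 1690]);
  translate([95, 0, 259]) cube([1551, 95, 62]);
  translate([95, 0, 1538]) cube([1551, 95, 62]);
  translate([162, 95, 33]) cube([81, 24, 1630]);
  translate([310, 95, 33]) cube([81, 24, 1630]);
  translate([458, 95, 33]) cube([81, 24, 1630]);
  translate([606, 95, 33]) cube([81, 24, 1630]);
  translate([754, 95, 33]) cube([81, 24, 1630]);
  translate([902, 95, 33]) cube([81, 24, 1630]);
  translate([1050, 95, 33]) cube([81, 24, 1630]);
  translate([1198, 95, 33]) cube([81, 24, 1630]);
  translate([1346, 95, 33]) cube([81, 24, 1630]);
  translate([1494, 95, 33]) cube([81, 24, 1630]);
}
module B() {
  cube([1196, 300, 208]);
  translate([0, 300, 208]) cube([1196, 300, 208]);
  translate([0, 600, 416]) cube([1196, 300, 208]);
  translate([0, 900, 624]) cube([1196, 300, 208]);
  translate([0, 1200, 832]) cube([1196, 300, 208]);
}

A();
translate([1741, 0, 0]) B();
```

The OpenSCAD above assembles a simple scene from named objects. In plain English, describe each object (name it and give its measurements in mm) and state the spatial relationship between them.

A is a fence section. Two 95×95 mm posts, 1690 mm tall, stand on the floor with a clear span of 1551 mm between their inner faces. Two horizontal rails of 95×62 mm section span the gap between the posts with their undersides at z = 259 mm and z = 1538 mm, flush with the posts' −y face. 10 pickets, each 81 mm wide, 24 mm thick and 1630 mm tall, are fixed to the +y face of the rails with their bottoms at z = 33 mm, evenly spaced across the span with equal gaps (rounded down to the nearest mm) at the −x end and between each pair — any rounding remainder accumulates at the +x end.

B is a run of 5 identical solid stair steps. Each tread is 1196×300 mm and each step block is 208 mm high. Step 1 rests on the floor; step k is offset from step 1 by (k−1)×300 mm in y and (k−1)×208 mm in z.

The staircase is against the fence section's +x side, with their −y faces flush.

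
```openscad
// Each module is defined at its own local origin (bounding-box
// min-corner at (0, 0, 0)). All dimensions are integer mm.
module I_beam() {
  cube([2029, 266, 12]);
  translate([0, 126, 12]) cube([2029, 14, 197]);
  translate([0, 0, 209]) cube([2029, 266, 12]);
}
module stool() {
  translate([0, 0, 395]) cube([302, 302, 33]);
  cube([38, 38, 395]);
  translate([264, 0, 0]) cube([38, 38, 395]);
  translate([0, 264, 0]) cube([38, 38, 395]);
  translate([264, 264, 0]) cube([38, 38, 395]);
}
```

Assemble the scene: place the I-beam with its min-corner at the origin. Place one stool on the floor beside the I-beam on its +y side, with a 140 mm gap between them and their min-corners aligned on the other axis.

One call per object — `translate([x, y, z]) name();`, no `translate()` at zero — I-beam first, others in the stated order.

I_beam();
translate([0, 406, 0]) stool();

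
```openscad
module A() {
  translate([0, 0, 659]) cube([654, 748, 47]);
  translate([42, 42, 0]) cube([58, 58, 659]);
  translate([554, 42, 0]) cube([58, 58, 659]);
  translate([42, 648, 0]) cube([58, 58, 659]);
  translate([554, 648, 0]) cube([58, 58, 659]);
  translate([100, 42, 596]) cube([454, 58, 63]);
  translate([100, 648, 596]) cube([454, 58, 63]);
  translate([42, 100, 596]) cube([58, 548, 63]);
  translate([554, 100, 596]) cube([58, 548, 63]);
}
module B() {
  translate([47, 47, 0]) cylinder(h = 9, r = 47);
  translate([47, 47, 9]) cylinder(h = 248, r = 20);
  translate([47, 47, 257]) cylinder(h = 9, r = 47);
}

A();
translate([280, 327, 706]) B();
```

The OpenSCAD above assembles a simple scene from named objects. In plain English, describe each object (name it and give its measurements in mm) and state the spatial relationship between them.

A is a table with a 654×748 mm rectangular top, 47 mm thick, top surface at z = 706 mm, supported by four 58×58 mm square legs, each inset 42 mm from the nearest pair of top edges, running from the floor. Four apron rails, 58 mm thick and 63 mm tall, run between adjacent legs with their top edges flush with the underside of the top and their outer faces flush with the legs' outer faces.

B is a spool: two coaxial disc flanges of radius 47 mm and thickness 9 mm, joined by a core cylinder of radius 20 mm and height 248 mm. The lower flange rests on z = 0 and the three cylinders share a vertical axis.

The spool is on top of the table, centred.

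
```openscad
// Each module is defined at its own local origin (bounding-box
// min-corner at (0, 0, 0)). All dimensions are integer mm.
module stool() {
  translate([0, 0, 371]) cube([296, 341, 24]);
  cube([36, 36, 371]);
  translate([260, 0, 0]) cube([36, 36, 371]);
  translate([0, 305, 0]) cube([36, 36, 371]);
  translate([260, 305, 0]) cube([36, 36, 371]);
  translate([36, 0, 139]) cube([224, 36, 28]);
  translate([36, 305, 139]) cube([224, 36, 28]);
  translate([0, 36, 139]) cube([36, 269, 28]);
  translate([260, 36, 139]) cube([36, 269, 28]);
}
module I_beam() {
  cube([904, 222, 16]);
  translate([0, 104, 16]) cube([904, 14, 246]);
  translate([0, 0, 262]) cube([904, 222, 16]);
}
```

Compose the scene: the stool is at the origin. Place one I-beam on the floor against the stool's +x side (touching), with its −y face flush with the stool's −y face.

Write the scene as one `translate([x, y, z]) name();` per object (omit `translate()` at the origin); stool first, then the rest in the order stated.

stool();
translate([296, 0, 0]) I_beam();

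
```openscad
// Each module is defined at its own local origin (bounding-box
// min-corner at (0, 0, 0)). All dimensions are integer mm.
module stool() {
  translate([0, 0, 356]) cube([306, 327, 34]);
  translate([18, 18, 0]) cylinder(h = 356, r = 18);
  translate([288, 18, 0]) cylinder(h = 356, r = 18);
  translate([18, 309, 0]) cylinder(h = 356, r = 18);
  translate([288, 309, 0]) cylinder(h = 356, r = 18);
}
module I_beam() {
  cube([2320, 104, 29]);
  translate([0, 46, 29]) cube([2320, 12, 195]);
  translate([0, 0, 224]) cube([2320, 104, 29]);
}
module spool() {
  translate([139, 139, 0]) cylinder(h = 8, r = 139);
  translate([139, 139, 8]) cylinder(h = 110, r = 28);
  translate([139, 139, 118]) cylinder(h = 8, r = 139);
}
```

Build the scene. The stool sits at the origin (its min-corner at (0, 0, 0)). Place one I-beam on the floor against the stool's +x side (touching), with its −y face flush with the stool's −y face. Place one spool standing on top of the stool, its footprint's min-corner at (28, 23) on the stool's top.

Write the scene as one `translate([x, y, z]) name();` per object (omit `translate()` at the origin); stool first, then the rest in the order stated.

stool();
translate([306, 0, 0]) I_beam();
translate([28, 23, 390]) spool();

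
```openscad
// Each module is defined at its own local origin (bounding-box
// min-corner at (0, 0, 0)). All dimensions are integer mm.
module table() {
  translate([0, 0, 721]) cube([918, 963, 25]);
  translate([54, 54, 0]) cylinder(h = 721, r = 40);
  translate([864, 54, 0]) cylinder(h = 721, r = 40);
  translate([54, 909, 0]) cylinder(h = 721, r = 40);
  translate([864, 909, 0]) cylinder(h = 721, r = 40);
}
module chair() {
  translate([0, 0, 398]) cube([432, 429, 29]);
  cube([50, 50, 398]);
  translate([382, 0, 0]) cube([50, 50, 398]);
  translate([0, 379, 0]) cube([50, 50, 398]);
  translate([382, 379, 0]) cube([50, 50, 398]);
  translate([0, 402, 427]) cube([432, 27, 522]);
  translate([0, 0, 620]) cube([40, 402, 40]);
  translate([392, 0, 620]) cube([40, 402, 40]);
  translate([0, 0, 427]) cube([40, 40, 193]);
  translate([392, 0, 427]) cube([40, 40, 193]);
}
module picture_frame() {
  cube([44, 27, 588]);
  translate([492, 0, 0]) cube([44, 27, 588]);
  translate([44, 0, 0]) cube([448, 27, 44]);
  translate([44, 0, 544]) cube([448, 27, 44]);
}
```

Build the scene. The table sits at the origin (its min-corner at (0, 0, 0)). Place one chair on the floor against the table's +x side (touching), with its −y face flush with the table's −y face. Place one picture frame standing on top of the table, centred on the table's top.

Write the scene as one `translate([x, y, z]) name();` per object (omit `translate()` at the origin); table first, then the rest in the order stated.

table();
translate([918, 0, 0]) chair();
translate([191, 468, 746]) picture_frame();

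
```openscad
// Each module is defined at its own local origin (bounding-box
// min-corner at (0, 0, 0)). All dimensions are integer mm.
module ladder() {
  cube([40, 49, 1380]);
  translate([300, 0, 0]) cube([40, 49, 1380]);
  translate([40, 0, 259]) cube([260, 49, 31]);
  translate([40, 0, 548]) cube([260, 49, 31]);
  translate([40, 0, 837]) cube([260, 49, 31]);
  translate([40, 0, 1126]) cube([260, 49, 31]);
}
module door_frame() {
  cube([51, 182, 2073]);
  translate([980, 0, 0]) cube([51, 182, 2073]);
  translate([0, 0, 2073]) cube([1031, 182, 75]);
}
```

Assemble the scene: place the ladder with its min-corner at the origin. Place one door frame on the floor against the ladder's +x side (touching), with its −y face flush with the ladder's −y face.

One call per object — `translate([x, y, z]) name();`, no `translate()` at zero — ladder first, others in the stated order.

ladder();
translate([340, 0, 0]) door_frame();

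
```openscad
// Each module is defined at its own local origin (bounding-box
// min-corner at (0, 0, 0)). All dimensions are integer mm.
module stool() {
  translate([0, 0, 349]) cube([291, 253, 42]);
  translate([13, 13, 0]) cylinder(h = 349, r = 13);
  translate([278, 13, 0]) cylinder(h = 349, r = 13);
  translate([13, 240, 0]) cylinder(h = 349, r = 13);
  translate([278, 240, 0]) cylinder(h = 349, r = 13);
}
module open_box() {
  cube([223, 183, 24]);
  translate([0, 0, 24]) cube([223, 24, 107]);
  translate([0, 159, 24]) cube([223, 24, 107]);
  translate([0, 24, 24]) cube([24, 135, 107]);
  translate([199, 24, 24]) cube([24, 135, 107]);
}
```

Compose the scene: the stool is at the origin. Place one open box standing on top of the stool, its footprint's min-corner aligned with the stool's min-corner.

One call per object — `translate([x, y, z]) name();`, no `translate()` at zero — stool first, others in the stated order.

stool();
translate([0, 0, 391]) open_box();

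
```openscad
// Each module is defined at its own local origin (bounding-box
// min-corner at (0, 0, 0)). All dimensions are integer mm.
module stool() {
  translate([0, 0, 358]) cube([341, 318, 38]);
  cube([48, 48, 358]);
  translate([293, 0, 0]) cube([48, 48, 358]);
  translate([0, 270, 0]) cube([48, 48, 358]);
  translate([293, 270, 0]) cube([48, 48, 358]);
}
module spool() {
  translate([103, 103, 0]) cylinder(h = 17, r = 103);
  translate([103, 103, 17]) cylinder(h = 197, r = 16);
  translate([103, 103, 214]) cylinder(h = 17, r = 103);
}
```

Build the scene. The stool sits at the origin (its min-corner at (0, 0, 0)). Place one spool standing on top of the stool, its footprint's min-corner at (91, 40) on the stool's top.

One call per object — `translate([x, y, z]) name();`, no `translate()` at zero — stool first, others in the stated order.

stool();
translate([91, 40, 396]) spool();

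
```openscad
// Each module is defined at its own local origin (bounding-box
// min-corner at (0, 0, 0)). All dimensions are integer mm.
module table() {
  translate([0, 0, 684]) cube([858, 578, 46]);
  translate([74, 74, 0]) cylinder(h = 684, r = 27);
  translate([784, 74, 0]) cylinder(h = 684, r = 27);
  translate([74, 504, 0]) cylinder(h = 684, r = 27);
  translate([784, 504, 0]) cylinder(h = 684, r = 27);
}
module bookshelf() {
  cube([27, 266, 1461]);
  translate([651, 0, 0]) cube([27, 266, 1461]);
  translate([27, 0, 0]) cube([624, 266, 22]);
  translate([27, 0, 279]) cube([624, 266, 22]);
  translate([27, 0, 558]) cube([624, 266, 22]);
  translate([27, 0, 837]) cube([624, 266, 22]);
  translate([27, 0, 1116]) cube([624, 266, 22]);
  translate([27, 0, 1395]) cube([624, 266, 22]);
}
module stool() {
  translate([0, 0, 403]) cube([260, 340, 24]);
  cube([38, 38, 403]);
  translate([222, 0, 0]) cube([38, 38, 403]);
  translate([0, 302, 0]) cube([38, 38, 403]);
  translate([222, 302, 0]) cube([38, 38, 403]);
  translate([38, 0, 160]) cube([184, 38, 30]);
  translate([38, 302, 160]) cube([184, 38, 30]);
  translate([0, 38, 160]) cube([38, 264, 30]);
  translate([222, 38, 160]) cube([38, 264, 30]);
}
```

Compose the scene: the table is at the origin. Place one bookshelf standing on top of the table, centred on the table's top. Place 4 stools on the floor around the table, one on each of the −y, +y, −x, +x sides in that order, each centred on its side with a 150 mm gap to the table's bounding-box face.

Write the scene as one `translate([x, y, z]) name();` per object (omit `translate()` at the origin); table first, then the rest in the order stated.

table();
translate([90, 156, 730]) bookshelf();
translate([299, -490, 0]) stool();
translate([299, 728, 0]) stool();
translate([-410, 119, 0]) stool();
translate([1008, 119, 0]) stool();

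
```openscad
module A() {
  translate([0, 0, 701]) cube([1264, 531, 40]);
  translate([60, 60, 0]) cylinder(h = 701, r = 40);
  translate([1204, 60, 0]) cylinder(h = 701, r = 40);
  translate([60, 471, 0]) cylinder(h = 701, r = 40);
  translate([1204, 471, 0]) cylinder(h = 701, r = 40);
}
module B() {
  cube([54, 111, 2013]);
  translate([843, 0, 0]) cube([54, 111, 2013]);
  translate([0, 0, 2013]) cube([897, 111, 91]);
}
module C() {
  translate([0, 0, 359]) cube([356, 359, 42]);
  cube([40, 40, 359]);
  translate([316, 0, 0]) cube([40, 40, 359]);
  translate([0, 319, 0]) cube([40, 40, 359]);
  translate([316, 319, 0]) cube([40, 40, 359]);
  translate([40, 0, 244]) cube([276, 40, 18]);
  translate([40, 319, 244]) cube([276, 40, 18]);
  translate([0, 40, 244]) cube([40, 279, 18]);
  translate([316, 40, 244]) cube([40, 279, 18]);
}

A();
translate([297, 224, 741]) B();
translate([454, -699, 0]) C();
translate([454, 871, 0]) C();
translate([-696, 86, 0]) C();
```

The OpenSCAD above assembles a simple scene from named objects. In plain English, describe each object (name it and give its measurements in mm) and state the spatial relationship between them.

A is a table with a 1264×531 mm rectangular top, 40 mm thick, top surface at z = 741 mm, supported by four round legs of 80 mm diameter, each leg's bounding box inset 20 mm from the nearest pair of top edges, running from the floor.

B is a door frame. The clear opening is 789 mm wide and 2013 mm high. Two 54 mm wide jambs, 111 mm deep, stand either side of the opening from the floor to the top of the opening. A 91 mm thick head sits across the top of both jambs, spanning the full outside width of the frame.

C is a simple wooden stool: a rectangular seat 356 mm (x) by 359 mm (y), 42 mm thick, top face at z = 401 mm, on four square legs, each 40×40 mm in cross-section. The legs rest on z = 0, each flush with a corner of the seat. Four stretchers, 40 mm wide and 18 mm tall, connect adjacent legs with their undersides at z = 244 mm, each running between the inner faces of the legs it joins and aligned with the legs' outer faces on the other axis.

The door frame is on top of the table. Three stools sit around the table at the −y, +y, −x sides.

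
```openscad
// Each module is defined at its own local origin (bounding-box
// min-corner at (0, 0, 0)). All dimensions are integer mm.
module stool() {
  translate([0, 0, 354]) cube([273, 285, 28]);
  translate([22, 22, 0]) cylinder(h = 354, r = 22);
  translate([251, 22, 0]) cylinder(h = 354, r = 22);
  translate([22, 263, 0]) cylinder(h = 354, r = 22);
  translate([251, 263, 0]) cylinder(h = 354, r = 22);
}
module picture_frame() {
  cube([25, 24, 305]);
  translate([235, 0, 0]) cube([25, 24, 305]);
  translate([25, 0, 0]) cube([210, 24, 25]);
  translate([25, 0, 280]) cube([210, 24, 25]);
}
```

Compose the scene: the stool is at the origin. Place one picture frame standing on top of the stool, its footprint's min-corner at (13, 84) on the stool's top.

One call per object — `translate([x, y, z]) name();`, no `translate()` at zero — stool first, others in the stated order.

stool();
translate([13, 84, 382]) picture_frame();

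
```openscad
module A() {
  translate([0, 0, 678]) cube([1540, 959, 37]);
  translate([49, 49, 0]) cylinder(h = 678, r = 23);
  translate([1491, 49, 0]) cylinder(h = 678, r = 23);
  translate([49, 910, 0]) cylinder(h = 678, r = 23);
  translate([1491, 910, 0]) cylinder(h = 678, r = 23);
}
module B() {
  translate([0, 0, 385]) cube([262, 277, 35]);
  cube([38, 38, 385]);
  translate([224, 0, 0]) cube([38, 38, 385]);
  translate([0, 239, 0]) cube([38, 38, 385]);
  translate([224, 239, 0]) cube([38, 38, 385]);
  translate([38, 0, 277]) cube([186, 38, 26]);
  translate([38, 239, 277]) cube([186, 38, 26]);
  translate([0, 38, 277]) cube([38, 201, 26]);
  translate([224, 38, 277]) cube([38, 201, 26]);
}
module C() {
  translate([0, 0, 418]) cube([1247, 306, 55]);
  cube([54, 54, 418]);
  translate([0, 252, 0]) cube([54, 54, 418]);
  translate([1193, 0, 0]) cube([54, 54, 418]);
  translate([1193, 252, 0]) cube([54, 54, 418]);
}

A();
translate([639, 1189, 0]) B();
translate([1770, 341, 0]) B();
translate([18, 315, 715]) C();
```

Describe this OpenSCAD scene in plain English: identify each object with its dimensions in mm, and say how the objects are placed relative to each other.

A is a table with a 1540×959 mm rectangular top, 37 mm thick, top surface at z = 715 mm, supported by four round legs of 46 mm diameter, each leg's bounding box inset 26 mm from the nearest pair of top edges, running from the floor.

B is a four-legged stool. The seat is 262×277 mm, 35 mm thick, top at z = 420 mm. It stands on four square legs, each 38×38 mm in cross-section, from z = 0 to the seat underside, each flush with a corner of the seat. Four stretchers, 38 mm wide and 26 mm tall, connect adjacent legs with their undersides at z = 277 mm, each running between the inner faces of the legs it joins and aligned with the legs' outer faces on the other axis.

C is a bench: a 1247×306 mm seat slab, 55 mm thick, top at z = 473 mm, on four 54×54 mm square legs flush with the seat corners and standing on z = 0.

Two stools sit around the table at the +y, +x sides. The bench is on top of the table.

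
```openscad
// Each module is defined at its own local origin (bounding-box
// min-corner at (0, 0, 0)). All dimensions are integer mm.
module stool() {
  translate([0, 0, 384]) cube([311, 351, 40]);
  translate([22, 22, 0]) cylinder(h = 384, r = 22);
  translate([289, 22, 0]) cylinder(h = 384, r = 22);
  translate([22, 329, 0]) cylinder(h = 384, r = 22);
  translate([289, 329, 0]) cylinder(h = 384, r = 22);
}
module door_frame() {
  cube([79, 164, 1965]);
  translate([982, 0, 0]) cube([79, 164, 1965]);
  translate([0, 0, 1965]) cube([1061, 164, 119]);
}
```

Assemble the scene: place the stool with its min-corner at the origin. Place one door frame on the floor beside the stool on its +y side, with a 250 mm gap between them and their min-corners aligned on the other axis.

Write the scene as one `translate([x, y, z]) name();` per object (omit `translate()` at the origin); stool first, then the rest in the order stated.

stool();
translate([0, 601, 0]) door_frame();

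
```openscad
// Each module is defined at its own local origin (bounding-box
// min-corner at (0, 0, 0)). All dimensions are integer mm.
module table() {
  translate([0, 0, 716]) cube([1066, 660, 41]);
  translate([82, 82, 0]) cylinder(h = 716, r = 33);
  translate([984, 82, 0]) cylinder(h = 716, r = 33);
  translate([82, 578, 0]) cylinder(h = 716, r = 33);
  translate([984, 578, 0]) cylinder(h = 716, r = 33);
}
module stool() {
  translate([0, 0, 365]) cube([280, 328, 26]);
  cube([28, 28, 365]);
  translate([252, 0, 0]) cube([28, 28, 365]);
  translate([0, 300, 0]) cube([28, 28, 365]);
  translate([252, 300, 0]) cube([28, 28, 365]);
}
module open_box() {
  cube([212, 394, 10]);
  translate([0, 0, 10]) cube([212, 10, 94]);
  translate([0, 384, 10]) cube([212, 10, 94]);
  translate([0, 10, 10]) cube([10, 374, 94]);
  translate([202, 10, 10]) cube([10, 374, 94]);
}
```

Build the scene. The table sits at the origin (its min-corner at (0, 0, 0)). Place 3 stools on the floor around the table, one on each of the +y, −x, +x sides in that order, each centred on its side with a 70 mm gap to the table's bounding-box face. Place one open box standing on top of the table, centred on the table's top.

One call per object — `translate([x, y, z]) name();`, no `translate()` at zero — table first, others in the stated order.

table();
translate([393, 730, 0]) stool();
translate([-350, 166, 0]) stool();
translate([1136, 166, 0]) stool();
translate([427, 133, 757]) open_box();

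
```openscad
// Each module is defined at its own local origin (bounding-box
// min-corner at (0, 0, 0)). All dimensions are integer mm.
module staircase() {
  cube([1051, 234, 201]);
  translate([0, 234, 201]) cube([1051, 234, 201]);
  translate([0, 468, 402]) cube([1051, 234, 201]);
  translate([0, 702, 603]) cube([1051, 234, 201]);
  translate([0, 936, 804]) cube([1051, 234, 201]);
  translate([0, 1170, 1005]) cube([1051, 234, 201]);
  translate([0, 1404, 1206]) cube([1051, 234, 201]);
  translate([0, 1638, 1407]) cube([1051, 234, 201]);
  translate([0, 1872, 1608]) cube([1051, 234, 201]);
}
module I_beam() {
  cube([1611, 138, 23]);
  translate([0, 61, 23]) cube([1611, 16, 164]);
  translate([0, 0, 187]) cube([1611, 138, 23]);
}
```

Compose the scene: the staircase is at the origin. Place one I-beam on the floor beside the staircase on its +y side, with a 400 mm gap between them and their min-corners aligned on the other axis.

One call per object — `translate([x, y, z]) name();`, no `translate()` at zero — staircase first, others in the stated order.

staircase();
translate([0, 2506, 0]) I_beam();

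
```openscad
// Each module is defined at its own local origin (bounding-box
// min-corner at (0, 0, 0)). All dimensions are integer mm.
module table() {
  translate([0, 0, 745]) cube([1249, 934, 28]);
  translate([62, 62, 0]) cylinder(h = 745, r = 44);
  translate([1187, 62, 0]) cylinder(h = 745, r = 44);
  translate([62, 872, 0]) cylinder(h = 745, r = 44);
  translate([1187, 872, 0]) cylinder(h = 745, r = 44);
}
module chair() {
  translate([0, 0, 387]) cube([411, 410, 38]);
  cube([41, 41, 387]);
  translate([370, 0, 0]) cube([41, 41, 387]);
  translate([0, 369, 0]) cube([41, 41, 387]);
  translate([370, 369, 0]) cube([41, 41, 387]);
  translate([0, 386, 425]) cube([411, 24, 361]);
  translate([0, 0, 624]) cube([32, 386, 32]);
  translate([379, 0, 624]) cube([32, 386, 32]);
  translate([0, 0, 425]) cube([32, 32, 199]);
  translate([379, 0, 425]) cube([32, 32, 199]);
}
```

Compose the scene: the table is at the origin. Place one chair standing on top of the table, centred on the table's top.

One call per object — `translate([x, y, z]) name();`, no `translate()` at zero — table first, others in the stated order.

table();
translate([419, 262, 773]) chair();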